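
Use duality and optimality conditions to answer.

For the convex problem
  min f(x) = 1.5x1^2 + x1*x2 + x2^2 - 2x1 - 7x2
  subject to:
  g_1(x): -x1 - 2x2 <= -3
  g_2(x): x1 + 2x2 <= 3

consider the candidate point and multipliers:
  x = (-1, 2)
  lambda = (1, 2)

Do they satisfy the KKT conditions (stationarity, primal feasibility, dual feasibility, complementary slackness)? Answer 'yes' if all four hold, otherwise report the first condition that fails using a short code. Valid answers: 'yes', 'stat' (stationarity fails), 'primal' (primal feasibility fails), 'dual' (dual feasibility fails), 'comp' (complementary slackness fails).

Gradient of f: grad f(x) = Q x + c = (-3, -4)
Constraint values g_i(x) = a_i^T x - b_i:
  g_1((-1, 2)) = 0
  g_2((-1, 2)) = 0
Stationarity residual: grad f(x) + sum_i lambda_i a_i = (-2, -2)
  -> stationarity FAILS
Primal feasibility (all g_i <= 0): OK
Dual feasibility (all lambda_i >= 0): OK
Complementary slackness (lambda_i * g_i(x) = 0 for all i): OK

Verdict: the first failing condition is stationarity -> stat.

stat


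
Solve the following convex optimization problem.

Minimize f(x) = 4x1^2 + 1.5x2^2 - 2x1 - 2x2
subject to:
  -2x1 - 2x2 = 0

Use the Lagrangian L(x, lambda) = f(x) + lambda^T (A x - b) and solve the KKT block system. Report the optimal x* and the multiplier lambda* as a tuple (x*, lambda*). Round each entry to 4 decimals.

Form the Lagrangian:
  L(x, lambda) = (1/2) x^T Q x + c^T x + lambda^T (A x - b)
Stationarity (grad_x L = 0): Q x + c + A^T lambda = 0.
Primal feasibility: A x = b.

This gives the KKT block system:
  [ Q   A^T ] [ x     ]   [-c ]
  [ A    0  ] [ lambda ] = [ b ]

Solving the linear system:
  x*      = (0, 0)
  lambda* = (-1)
  f(x*)   = 0

x* = (0, 0), lambda* = (-1)


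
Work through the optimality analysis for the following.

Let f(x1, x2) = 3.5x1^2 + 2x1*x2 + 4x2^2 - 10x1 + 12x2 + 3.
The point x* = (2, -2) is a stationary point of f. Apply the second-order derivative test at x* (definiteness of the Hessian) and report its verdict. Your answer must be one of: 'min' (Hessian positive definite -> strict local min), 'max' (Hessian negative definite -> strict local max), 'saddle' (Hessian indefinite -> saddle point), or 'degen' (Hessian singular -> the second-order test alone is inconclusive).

Compute the Hessian H = grad^2 f:
  H = [[7, 2], [2, 8]]
Verify stationarity: grad f(x*) = H x* + g = (0, 0).
Eigenvalues of H: 5.4384, 9.5616.
Both eigenvalues > 0, so H is positive definite -> x* is a strict local min.

min


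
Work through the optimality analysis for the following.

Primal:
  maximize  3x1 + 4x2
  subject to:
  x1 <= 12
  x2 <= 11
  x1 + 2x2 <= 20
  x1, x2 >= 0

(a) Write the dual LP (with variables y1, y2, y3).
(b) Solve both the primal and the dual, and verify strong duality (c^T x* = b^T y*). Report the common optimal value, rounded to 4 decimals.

The standard primal-dual pair for 'max c^T x s.t. A x <= b, x >= 0' is:
  Dual:  min b^T y  s.t.  A^T y >= c,  y >= 0.

So the dual LP is:
  minimize  12y1 + 11y2 + 20y3
  subject to:
    y1 + y3 >= 3
    y2 + 2y3 >= 4
    y1, y2, y3 >= 0

Solving the primal: x* = (12, 4).
  primal value c^T x* = 52.
Solving the dual: y* = (1, 0, 2).
  dual value b^T y* = 52.
Strong duality: c^T x* = b^T y*. Confirmed.

52


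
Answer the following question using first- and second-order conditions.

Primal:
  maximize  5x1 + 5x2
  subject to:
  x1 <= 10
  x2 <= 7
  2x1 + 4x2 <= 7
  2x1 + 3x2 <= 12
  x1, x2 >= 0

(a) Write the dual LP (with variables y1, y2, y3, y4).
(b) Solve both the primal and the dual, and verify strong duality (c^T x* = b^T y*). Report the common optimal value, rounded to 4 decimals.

The standard primal-dual pair for 'max c^T x s.t. A x <= b, x >= 0' is:
  Dual:  min b^T y  s.t.  A^T y >= c,  y >= 0.

So the dual LP is:
  minimize  10y1 + 7y2 + 7y3 + 12y4
  subject to:
    y1 + 2y3 + 2y4 >= 5
    y2 + 4y3 + 3y4 >= 5
    y1, y2, y3, y4 >= 0

Solving the primal: x* = (3.5, 0).
  primal value c^T x* = 17.5.
Solving the dual: y* = (0, 0, 2.5, 0).
  dual value b^T y* = 17.5.
Strong duality: c^T x* = b^T y*. Confirmed.

17.5


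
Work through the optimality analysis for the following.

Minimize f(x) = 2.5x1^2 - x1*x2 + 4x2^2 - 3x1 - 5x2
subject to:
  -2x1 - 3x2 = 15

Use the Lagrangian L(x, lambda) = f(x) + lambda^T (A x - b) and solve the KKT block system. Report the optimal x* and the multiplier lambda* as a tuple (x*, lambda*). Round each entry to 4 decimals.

Form the Lagrangian:
  L(x, lambda) = (1/2) x^T Q x + c^T x + lambda^T (A x - b)
Stationarity (grad_x L = 0): Q x + c + A^T lambda = 0.
Primal feasibility: A x = b.

This gives the KKT block system:
  [ Q   A^T ] [ x     ]   [-c ]
  [ A    0  ] [ lambda ] = [ b ]

Solving the linear system:
  x*      = (-3.236, -2.8427)
  lambda* = (-8.1685)
  f(x*)   = 73.2247

x* = (-3.236, -2.8427), lambda* = (-8.1685)


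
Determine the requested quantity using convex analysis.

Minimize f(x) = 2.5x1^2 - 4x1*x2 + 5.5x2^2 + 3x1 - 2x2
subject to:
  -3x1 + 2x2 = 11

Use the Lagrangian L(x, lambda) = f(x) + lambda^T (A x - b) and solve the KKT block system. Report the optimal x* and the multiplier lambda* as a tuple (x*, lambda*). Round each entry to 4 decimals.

Form the Lagrangian:
  L(x, lambda) = (1/2) x^T Q x + c^T x + lambda^T (A x - b)
Stationarity (grad_x L = 0): Q x + c + A^T lambda = 0.
Primal feasibility: A x = b.

This gives the KKT block system:
  [ Q   A^T ] [ x     ]   [-c ]
  [ A    0  ] [ lambda ] = [ b ]

Solving the linear system:
  x*      = (-3.8732, -0.3099)
  lambda* = (-5.0423)
  f(x*)   = 22.2324

x* = (-3.8732, -0.3099), lambda* = (-5.0423)


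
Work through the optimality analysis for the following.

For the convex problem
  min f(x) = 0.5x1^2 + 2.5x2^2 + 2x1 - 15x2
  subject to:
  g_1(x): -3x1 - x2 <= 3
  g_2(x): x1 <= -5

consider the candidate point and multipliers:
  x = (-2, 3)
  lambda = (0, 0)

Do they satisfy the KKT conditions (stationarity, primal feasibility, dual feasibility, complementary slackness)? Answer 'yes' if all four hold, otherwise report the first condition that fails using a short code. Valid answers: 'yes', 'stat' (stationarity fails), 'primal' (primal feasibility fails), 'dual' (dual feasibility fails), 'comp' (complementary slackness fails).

Gradient of f: grad f(x) = Q x + c = (0, 0)
Constraint values g_i(x) = a_i^T x - b_i:
  g_1((-2, 3)) = 0
  g_2((-2, 3)) = 3
Stationarity residual: grad f(x) + sum_i lambda_i a_i = (0, 0)
  -> stationarity OK
Primal feasibility (all g_i <= 0): FAILS
Dual feasibility (all lambda_i >= 0): OK
Complementary slackness (lambda_i * g_i(x) = 0 for all i): OK

Verdict: the first failing condition is primal_feasibility -> primal.

primal


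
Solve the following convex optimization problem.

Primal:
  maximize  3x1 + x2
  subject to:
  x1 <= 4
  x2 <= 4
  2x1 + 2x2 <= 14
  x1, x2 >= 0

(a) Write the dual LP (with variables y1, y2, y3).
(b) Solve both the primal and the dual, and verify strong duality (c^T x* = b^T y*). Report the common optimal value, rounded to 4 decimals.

The standard primal-dual pair for 'max c^T x s.t. A x <= b, x >= 0' is:
  Dual:  min b^T y  s.t.  A^T y >= c,  y >= 0.

So the dual LP is:
  minimize  4y1 + 4y2 + 14y3
  subject to:
    y1 + 2y3 >= 3
    y2 + 2y3 >= 1
    y1, y2, y3 >= 0

Solving the primal: x* = (4, 3).
  primal value c^T x* = 15.
Solving the dual: y* = (2, 0, 0.5).
  dual value b^T y* = 15.
Strong duality: c^T x* = b^T y*. Confirmed.

15


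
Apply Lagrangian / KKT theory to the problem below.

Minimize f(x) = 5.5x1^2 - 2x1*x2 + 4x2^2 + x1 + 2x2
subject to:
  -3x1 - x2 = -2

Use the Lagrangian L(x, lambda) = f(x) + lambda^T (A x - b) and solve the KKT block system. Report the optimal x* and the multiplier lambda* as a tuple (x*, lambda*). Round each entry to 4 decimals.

Form the Lagrangian:
  L(x, lambda) = (1/2) x^T Q x + c^T x + lambda^T (A x - b)
Stationarity (grad_x L = 0): Q x + c + A^T lambda = 0.
Primal feasibility: A x = b.

This gives the KKT block system:
  [ Q   A^T ] [ x     ]   [-c ]
  [ A    0  ] [ lambda ] = [ b ]

Solving the linear system:
  x*      = (0.6, 0.2)
  lambda* = (2.4)
  f(x*)   = 2.9

x* = (0.6, 0.2), lambda* = (2.4)


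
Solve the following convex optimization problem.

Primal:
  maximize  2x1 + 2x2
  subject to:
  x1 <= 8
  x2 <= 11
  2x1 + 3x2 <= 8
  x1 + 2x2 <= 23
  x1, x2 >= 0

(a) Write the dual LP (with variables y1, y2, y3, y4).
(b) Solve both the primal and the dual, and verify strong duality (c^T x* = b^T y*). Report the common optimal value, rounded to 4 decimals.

The standard primal-dual pair for 'max c^T x s.t. A x <= b, x >= 0' is:
  Dual:  min b^T y  s.t.  A^T y >= c,  y >= 0.

So the dual LP is:
  minimize  8y1 + 11y2 + 8y3 + 23y4
  subject to:
    y1 + 2y3 + y4 >= 2
    y2 + 3y3 + 2y4 >= 2
    y1, y2, y3, y4 >= 0

Solving the primal: x* = (4, 0).
  primal value c^T x* = 8.
Solving the dual: y* = (0, 0, 1, 0).
  dual value b^T y* = 8.
Strong duality: c^T x* = b^T y*. Confirmed.

8


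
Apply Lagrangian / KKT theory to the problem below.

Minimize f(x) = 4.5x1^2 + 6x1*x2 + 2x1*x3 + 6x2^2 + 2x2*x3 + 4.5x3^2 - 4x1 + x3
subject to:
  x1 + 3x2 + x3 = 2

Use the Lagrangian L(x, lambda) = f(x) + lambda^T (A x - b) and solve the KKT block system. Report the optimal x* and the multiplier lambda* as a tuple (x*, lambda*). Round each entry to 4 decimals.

Form the Lagrangian:
  L(x, lambda) = (1/2) x^T Q x + c^T x + lambda^T (A x - b)
Stationarity (grad_x L = 0): Q x + c + A^T lambda = 0.
Primal feasibility: A x = b.

This gives the KKT block system:
  [ Q   A^T ] [ x     ]   [-c ]
  [ A    0  ] [ lambda ] = [ b ]

Solving the linear system:
  x*      = (0.4204, 0.5246, 0.0059)
  lambda* = (-2.943)
  f(x*)   = 2.1051

x* = (0.4204, 0.5246, 0.0059), lambda* = (-2.943)


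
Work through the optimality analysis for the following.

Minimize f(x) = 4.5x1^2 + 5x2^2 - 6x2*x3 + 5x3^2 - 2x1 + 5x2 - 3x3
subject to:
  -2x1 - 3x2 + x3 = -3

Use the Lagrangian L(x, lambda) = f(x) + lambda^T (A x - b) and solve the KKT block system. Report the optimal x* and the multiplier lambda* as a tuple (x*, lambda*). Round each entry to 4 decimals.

Form the Lagrangian:
  L(x, lambda) = (1/2) x^T Q x + c^T x + lambda^T (A x - b)
Stationarity (grad_x L = 0): Q x + c + A^T lambda = 0.
Primal feasibility: A x = b.

This gives the KKT block system:
  [ Q   A^T ] [ x     ]   [-c ]
  [ A    0  ] [ lambda ] = [ b ]

Solving the linear system:
  x*      = (0.8462, 0.5529, 0.351)
  lambda* = (2.8077)
  f(x*)   = 4.2212

x* = (0.8462, 0.5529, 0.351), lambda* = (2.8077)


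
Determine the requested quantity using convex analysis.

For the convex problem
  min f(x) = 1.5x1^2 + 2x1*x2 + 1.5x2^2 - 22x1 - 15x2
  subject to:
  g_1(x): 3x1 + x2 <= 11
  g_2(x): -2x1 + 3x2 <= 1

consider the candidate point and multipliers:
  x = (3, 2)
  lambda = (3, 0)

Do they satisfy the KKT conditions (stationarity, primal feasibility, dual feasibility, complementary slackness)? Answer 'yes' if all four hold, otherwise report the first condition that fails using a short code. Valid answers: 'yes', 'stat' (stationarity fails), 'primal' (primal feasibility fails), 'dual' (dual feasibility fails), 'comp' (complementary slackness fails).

Gradient of f: grad f(x) = Q x + c = (-9, -3)
Constraint values g_i(x) = a_i^T x - b_i:
  g_1((3, 2)) = 0
  g_2((3, 2)) = -1
Stationarity residual: grad f(x) + sum_i lambda_i a_i = (0, 0)
  -> stationarity OK
Primal feasibility (all g_i <= 0): OK
Dual feasibility (all lambda_i >= 0): OK
Complementary slackness (lambda_i * g_i(x) = 0 for all i): OK

Verdict: yes, KKT holds.

yes


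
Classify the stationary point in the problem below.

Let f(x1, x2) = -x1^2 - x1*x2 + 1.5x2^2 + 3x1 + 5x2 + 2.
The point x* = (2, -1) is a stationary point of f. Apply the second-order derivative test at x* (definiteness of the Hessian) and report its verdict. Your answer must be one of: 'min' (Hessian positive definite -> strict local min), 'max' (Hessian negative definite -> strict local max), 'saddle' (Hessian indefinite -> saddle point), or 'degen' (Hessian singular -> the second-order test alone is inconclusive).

Compute the Hessian H = grad^2 f:
  H = [[-2, -1], [-1, 3]]
Verify stationarity: grad f(x*) = H x* + g = (0, 0).
Eigenvalues of H: -2.1926, 3.1926.
Eigenvalues have mixed signs, so H is indefinite -> x* is a saddle point.

saddle


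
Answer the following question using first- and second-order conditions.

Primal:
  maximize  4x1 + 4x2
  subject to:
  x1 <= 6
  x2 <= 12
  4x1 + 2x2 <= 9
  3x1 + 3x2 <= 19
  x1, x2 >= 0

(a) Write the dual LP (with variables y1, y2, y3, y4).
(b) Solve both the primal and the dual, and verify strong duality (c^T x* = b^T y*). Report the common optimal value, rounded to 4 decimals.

The standard primal-dual pair for 'max c^T x s.t. A x <= b, x >= 0' is:
  Dual:  min b^T y  s.t.  A^T y >= c,  y >= 0.

So the dual LP is:
  minimize  6y1 + 12y2 + 9y3 + 19y4
  subject to:
    y1 + 4y3 + 3y4 >= 4
    y2 + 2y3 + 3y4 >= 4
    y1, y2, y3, y4 >= 0

Solving the primal: x* = (0, 4.5).
  primal value c^T x* = 18.
Solving the dual: y* = (0, 0, 2, 0).
  dual value b^T y* = 18.
Strong duality: c^T x* = b^T y*. Confirmed.

18


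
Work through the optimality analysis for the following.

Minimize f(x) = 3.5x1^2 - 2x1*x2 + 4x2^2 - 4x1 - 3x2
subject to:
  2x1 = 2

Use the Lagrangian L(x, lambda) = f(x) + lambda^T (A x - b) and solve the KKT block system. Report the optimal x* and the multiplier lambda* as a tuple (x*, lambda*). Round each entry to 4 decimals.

Form the Lagrangian:
  L(x, lambda) = (1/2) x^T Q x + c^T x + lambda^T (A x - b)
Stationarity (grad_x L = 0): Q x + c + A^T lambda = 0.
Primal feasibility: A x = b.

This gives the KKT block system:
  [ Q   A^T ] [ x     ]   [-c ]
  [ A    0  ] [ lambda ] = [ b ]

Solving the linear system:
  x*      = (1, 0.625)
  lambda* = (-0.875)
  f(x*)   = -2.0625

x* = (1, 0.625), lambda* = (-0.875)


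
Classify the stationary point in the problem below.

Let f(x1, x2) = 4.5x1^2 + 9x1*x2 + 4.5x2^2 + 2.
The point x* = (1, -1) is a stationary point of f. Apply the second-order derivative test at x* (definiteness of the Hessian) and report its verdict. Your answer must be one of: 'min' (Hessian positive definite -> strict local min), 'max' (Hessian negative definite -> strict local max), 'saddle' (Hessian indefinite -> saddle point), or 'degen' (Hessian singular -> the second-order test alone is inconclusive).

Compute the Hessian H = grad^2 f:
  H = [[9, 9], [9, 9]]
Verify stationarity: grad f(x*) = H x* + g = (0, 0).
Eigenvalues of H: 0, 18.
H has a zero eigenvalue (singular; positive semidefinite but not definite), so H is neither positive definite, negative definite, nor indefinite. The second-order test alone is inconclusive -> degen.
(Indeed, f is constant along the null direction of H through x*, so x* is not a strict local extremum.)

degen


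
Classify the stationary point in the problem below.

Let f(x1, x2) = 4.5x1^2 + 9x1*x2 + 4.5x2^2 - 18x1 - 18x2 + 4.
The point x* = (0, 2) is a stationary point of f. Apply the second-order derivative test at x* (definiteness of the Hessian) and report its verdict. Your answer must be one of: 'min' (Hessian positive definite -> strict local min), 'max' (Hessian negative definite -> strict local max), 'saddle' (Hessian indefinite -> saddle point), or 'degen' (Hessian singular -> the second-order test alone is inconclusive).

Compute the Hessian H = grad^2 f:
  H = [[9, 9], [9, 9]]
Verify stationarity: grad f(x*) = H x* + g = (0, 0).
Eigenvalues of H: 0, 18.
H has a zero eigenvalue (singular; positive semidefinite but not definite), so H is neither positive definite, negative definite, nor indefinite. The second-order test alone is inconclusive -> degen.
(Indeed, f is constant along the null direction of H through x*, so x* is not a strict local extremum.)

degen


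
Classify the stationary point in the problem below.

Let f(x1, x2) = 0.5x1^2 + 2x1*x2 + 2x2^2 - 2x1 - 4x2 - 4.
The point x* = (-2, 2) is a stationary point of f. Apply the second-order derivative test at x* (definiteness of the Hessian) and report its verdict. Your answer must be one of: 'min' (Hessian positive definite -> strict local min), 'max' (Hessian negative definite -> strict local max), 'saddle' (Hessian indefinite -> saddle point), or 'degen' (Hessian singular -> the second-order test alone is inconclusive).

Compute the Hessian H = grad^2 f:
  H = [[1, 2], [2, 4]]
Verify stationarity: grad f(x*) = H x* + g = (0, 0).
Eigenvalues of H: 0, 5.
H has a zero eigenvalue (singular; positive semidefinite but not definite), so H is neither positive definite, negative definite, nor indefinite. The second-order test alone is inconclusive -> degen.
(Indeed, f is constant along the null direction of H through x*, so x* is not a strict local extremum.)

degen


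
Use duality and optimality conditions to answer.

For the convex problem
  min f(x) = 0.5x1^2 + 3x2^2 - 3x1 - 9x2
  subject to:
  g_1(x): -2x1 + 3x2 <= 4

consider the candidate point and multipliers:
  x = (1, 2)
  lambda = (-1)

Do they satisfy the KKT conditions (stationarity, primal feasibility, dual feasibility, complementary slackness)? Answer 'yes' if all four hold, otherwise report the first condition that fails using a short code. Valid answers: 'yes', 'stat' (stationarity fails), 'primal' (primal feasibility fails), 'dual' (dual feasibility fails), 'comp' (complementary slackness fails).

Gradient of f: grad f(x) = Q x + c = (-2, 3)
Constraint values g_i(x) = a_i^T x - b_i:
  g_1((1, 2)) = 0
Stationarity residual: grad f(x) + sum_i lambda_i a_i = (0, 0)
  -> stationarity OK
Primal feasibility (all g_i <= 0): OK
Dual feasibility (all lambda_i >= 0): FAILS
Complementary slackness (lambda_i * g_i(x) = 0 for all i): OK

Verdict: the first failing condition is dual_feasibility -> dual.

dual


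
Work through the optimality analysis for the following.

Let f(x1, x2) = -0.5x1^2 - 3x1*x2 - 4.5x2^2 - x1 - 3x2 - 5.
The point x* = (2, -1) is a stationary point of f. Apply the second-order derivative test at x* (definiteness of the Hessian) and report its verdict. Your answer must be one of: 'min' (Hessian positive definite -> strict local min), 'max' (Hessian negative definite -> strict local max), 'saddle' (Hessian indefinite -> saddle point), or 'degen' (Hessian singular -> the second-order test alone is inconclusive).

Compute the Hessian H = grad^2 f:
  H = [[-1, -3], [-3, -9]]
Verify stationarity: grad f(x*) = H x* + g = (0, 0).
Eigenvalues of H: -10, 0.
H has a zero eigenvalue (singular; negative semidefinite but not definite), so H is neither positive definite, negative definite, nor indefinite. The second-order test alone is inconclusive -> degen.
(Indeed, f is constant along the null direction of H through x*, so x* is not a strict local extremum.)

degen


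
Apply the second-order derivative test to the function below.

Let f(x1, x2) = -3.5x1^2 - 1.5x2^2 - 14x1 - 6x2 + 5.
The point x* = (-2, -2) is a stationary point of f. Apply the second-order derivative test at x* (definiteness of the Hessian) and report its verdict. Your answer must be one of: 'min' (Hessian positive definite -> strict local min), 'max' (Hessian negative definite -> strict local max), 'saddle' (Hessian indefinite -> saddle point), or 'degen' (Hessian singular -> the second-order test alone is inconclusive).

Compute the Hessian H = grad^2 f:
  H = [[-7, 0], [0, -3]]
Verify stationarity: grad f(x*) = H x* + g = (0, 0).
Eigenvalues of H: -7, -3.
Both eigenvalues < 0, so H is negative definite -> x* is a strict local max.

max


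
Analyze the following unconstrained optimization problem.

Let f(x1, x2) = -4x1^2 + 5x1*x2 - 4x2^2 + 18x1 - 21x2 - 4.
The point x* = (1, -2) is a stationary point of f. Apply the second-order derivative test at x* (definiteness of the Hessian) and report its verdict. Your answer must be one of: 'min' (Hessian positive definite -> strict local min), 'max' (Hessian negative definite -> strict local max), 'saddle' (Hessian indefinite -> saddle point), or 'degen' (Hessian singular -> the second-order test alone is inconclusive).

Compute the Hessian H = grad^2 f:
  H = [[-8, 5], [5, -8]]
Verify stationarity: grad f(x*) = H x* + g = (0, 0).
Eigenvalues of H: -13, -3.
Both eigenvalues < 0, so H is negative definite -> x* is a strict local max.

max


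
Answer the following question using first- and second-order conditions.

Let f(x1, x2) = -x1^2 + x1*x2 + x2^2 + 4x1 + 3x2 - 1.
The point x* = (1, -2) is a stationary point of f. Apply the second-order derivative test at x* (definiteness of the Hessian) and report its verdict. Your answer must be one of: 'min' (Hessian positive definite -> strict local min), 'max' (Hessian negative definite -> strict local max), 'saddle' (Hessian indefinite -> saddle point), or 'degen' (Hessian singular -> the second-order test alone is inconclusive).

Compute the Hessian H = grad^2 f:
  H = [[-2, 1], [1, 2]]
Verify stationarity: grad f(x*) = H x* + g = (0, 0).
Eigenvalues of H: -2.2361, 2.2361.
Eigenvalues have mixed signs, so H is indefinite -> x* is a saddle point.

saddle


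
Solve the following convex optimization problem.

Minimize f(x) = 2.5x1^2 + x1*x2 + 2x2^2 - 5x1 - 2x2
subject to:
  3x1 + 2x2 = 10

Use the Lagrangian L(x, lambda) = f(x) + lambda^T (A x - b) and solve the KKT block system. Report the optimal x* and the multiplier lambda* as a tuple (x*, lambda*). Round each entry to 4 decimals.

Form the Lagrangian:
  L(x, lambda) = (1/2) x^T Q x + c^T x + lambda^T (A x - b)
Stationarity (grad_x L = 0): Q x + c + A^T lambda = 0.
Primal feasibility: A x = b.

This gives the KKT block system:
  [ Q   A^T ] [ x     ]   [-c ]
  [ A    0  ] [ lambda ] = [ b ]

Solving the linear system:
  x*      = (2.4545, 1.3182)
  lambda* = (-2.8636)
  f(x*)   = 6.8636

x* = (2.4545, 1.3182), lambda* = (-2.8636)


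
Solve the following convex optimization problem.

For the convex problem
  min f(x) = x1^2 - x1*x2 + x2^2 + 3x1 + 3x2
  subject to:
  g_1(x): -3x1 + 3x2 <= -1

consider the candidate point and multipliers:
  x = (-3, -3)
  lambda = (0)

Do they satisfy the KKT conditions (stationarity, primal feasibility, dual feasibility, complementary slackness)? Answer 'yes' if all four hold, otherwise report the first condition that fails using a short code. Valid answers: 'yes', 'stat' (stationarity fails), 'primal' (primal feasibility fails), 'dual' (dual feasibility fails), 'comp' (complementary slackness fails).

Gradient of f: grad f(x) = Q x + c = (0, 0)
Constraint values g_i(x) = a_i^T x - b_i:
  g_1((-3, -3)) = 1
Stationarity residual: grad f(x) + sum_i lambda_i a_i = (0, 0)
  -> stationarity OK
Primal feasibility (all g_i <= 0): FAILS
Dual feasibility (all lambda_i >= 0): OK
Complementary slackness (lambda_i * g_i(x) = 0 for all i): OK

Verdict: the first failing condition is primal_feasibility -> primal.

primal


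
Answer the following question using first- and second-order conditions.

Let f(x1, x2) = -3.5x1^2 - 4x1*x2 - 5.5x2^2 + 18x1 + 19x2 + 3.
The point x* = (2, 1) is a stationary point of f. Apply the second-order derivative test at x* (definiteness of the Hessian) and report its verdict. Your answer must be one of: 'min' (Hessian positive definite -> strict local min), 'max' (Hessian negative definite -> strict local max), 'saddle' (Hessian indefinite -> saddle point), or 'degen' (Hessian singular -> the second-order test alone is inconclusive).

Compute the Hessian H = grad^2 f:
  H = [[-7, -4], [-4, -11]]
Verify stationarity: grad f(x*) = H x* + g = (0, 0).
Eigenvalues of H: -13.4721, -4.5279.
Both eigenvalues < 0, so H is negative definite -> x* is a strict local max.

max


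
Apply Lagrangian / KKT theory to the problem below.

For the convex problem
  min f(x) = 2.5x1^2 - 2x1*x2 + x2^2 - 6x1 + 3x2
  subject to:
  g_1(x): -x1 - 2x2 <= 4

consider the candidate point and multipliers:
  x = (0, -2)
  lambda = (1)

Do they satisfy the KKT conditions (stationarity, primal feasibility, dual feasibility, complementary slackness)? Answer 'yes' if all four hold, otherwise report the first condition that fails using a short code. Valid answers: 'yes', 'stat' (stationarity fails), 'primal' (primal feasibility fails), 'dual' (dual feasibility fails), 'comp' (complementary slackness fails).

Gradient of f: grad f(x) = Q x + c = (-2, -1)
Constraint values g_i(x) = a_i^T x - b_i:
  g_1((0, -2)) = 0
Stationarity residual: grad f(x) + sum_i lambda_i a_i = (-3, -3)
  -> stationarity FAILS
Primal feasibility (all g_i <= 0): OK
Dual feasibility (all lambda_i >= 0): OK
Complementary slackness (lambda_i * g_i(x) = 0 for all i): OK

Verdict: the first failing condition is stationarity -> stat.

stat


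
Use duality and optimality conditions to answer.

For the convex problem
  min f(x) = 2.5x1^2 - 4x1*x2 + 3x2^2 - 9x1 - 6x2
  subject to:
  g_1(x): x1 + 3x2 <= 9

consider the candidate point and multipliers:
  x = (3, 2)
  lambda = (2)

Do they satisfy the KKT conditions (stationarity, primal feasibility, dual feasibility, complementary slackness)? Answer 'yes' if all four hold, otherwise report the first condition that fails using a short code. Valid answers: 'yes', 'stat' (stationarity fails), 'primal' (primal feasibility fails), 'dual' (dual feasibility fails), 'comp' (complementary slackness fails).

Gradient of f: grad f(x) = Q x + c = (-2, -6)
Constraint values g_i(x) = a_i^T x - b_i:
  g_1((3, 2)) = 0
Stationarity residual: grad f(x) + sum_i lambda_i a_i = (0, 0)
  -> stationarity OK
Primal feasibility (all g_i <= 0): OK
Dual feasibility (all lambda_i >= 0): OK
Complementary slackness (lambda_i * g_i(x) = 0 for all i): OK

Verdict: yes, KKT holds.

yes


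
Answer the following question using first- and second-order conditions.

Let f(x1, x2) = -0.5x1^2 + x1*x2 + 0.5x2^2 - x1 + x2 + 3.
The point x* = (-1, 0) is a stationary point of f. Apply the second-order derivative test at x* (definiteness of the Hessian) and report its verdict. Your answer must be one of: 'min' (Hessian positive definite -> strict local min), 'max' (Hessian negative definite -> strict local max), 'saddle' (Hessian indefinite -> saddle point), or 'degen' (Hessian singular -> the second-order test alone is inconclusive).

Compute the Hessian H = grad^2 f:
  H = [[-1, 1], [1, 1]]
Verify stationarity: grad f(x*) = H x* + g = (0, 0).
Eigenvalues of H: -1.4142, 1.4142.
Eigenvalues have mixed signs, so H is indefinite -> x* is a saddle point.

saddle


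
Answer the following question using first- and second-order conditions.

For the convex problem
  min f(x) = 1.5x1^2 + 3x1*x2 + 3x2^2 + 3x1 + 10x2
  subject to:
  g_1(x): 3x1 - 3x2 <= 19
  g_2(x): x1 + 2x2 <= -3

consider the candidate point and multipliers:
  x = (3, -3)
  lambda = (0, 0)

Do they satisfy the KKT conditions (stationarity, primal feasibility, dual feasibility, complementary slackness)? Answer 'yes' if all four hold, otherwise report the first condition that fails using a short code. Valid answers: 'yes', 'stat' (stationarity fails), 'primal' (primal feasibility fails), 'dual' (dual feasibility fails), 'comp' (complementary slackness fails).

Gradient of f: grad f(x) = Q x + c = (3, 1)
Constraint values g_i(x) = a_i^T x - b_i:
  g_1((3, -3)) = -1
  g_2((3, -3)) = 0
Stationarity residual: grad f(x) + sum_i lambda_i a_i = (3, 1)
  -> stationarity FAILS
Primal feasibility (all g_i <= 0): OK
Dual feasibility (all lambda_i >= 0): OK
Complementary slackness (lambda_i * g_i(x) = 0 for all i): OK

Verdict: the first failing condition is stationarity -> stat.

stat


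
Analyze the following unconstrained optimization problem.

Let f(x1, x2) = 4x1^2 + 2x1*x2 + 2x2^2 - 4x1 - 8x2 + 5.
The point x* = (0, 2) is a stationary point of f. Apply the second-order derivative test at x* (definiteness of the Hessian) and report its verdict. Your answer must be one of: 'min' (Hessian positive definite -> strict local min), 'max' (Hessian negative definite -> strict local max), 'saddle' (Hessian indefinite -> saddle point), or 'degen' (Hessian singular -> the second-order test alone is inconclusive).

Compute the Hessian H = grad^2 f:
  H = [[8, 2], [2, 4]]
Verify stationarity: grad f(x*) = H x* + g = (0, 0).
Eigenvalues of H: 3.1716, 8.8284.
Both eigenvalues > 0, so H is positive definite -> x* is a strict local min.

min


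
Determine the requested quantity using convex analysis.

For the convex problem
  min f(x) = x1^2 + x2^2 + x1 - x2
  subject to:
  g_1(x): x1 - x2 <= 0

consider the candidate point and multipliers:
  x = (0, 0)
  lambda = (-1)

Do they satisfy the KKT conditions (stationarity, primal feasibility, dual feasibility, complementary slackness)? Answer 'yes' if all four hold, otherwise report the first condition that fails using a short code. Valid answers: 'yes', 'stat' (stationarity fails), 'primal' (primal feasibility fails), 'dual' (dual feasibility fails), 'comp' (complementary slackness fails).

Gradient of f: grad f(x) = Q x + c = (1, -1)
Constraint values g_i(x) = a_i^T x - b_i:
  g_1((0, 0)) = 0
Stationarity residual: grad f(x) + sum_i lambda_i a_i = (0, 0)
  -> stationarity OK
Primal feasibility (all g_i <= 0): OK
Dual feasibility (all lambda_i >= 0): FAILS
Complementary slackness (lambda_i * g_i(x) = 0 for all i): OK

Verdict: the first failing condition is dual_feasibility -> dual.

dual


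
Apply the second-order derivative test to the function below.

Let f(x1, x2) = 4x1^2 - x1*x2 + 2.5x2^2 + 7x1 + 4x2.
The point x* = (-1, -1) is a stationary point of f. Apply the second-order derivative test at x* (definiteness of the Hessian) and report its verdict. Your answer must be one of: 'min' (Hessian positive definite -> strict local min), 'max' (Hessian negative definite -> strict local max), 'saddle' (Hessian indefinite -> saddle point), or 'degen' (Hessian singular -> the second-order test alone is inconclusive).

Compute the Hessian H = grad^2 f:
  H = [[8, -1], [-1, 5]]
Verify stationarity: grad f(x*) = H x* + g = (0, 0).
Eigenvalues of H: 4.6972, 8.3028.
Both eigenvalues > 0, so H is positive definite -> x* is a strict local min.

min


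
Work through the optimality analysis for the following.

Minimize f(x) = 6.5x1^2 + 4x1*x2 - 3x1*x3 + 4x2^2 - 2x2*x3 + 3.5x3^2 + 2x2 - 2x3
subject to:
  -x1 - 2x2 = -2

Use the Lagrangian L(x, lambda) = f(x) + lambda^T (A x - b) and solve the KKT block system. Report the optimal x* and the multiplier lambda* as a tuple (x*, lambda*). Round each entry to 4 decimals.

Form the Lagrangian:
  L(x, lambda) = (1/2) x^T Q x + c^T x + lambda^T (A x - b)
Stationarity (grad_x L = 0): Q x + c + A^T lambda = 0.
Primal feasibility: A x = b.

This gives the KKT block system:
  [ Q   A^T ] [ x     ]   [-c ]
  [ A    0  ] [ lambda ] = [ b ]

Solving the linear system:
  x*      = (0.2055, 0.8973, 0.6301)
  lambda* = (4.3699)
  f(x*)   = 4.637

x* = (0.2055, 0.8973, 0.6301), lambda* = (4.3699)


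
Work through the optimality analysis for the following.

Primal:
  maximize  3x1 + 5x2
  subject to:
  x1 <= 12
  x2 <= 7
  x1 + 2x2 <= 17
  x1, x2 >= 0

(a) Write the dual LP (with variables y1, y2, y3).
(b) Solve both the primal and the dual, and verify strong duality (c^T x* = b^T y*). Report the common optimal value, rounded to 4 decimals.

The standard primal-dual pair for 'max c^T x s.t. A x <= b, x >= 0' is:
  Dual:  min b^T y  s.t.  A^T y >= c,  y >= 0.

So the dual LP is:
  minimize  12y1 + 7y2 + 17y3
  subject to:
    y1 + y3 >= 3
    y2 + 2y3 >= 5
    y1, y2, y3 >= 0

Solving the primal: x* = (12, 2.5).
  primal value c^T x* = 48.5.
Solving the dual: y* = (0.5, 0, 2.5).
  dual value b^T y* = 48.5.
Strong duality: c^T x* = b^T y*. Confirmed.

48.5


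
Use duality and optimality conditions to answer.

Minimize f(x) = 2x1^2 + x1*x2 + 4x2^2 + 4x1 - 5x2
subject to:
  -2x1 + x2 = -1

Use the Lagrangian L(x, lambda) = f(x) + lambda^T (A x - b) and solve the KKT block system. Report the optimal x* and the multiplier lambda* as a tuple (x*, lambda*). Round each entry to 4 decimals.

Form the Lagrangian:
  L(x, lambda) = (1/2) x^T Q x + c^T x + lambda^T (A x - b)
Stationarity (grad_x L = 0): Q x + c + A^T lambda = 0.
Primal feasibility: A x = b.

This gives the KKT block system:
  [ Q   A^T ] [ x     ]   [-c ]
  [ A    0  ] [ lambda ] = [ b ]

Solving the linear system:
  x*      = (0.575, 0.15)
  lambda* = (3.225)
  f(x*)   = 2.3875

x* = (0.575, 0.15), lambda* = (3.225)


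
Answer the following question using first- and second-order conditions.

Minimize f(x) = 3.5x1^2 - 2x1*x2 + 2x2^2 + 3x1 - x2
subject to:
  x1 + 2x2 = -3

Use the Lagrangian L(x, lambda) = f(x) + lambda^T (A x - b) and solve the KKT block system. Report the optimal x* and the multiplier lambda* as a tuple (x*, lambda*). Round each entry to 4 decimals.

Form the Lagrangian:
  L(x, lambda) = (1/2) x^T Q x + c^T x + lambda^T (A x - b)
Stationarity (grad_x L = 0): Q x + c + A^T lambda = 0.
Primal feasibility: A x = b.

This gives the KKT block system:
  [ Q   A^T ] [ x     ]   [-c ]
  [ A    0  ] [ lambda ] = [ b ]

Solving the linear system:
  x*      = (-0.95, -1.025)
  lambda* = (1.6)
  f(x*)   = 1.4875

x* = (-0.95, -1.025), lambda* = (1.6)


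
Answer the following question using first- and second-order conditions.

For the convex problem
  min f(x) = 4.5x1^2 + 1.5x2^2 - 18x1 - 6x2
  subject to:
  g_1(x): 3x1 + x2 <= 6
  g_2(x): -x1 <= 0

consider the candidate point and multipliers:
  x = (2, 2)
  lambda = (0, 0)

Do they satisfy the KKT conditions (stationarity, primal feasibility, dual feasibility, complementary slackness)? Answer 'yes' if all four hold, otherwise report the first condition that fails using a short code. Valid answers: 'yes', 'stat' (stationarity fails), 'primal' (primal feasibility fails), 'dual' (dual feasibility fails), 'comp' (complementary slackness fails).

Gradient of f: grad f(x) = Q x + c = (0, 0)
Constraint values g_i(x) = a_i^T x - b_i:
  g_1((2, 2)) = 2
  g_2((2, 2)) = -2
Stationarity residual: grad f(x) + sum_i lambda_i a_i = (0, 0)
  -> stationarity OK
Primal feasibility (all g_i <= 0): FAILS
Dual feasibility (all lambda_i >= 0): OK
Complementary slackness (lambda_i * g_i(x) = 0 for all i): OK

Verdict: the first failing condition is primal_feasibility -> primal.

primal


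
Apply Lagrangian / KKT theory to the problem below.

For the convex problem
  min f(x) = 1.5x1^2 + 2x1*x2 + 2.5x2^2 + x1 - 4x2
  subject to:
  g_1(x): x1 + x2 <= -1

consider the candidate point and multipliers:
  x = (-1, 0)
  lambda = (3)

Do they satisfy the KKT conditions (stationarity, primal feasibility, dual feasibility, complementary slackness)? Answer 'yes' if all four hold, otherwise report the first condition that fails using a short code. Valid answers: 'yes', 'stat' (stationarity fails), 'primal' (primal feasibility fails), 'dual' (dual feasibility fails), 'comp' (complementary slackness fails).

Gradient of f: grad f(x) = Q x + c = (-2, -6)
Constraint values g_i(x) = a_i^T x - b_i:
  g_1((-1, 0)) = 0
Stationarity residual: grad f(x) + sum_i lambda_i a_i = (1, -3)
  -> stationarity FAILS
Primal feasibility (all g_i <= 0): OK
Dual feasibility (all lambda_i >= 0): OK
Complementary slackness (lambda_i * g_i(x) = 0 for all i): OK

Verdict: the first failing condition is stationarity -> stat.

stat


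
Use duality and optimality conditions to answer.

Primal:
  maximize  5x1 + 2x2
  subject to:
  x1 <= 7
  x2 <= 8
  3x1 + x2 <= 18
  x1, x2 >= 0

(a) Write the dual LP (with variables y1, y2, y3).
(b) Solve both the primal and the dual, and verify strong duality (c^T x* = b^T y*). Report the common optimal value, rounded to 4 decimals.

The standard primal-dual pair for 'max c^T x s.t. A x <= b, x >= 0' is:
  Dual:  min b^T y  s.t.  A^T y >= c,  y >= 0.

So the dual LP is:
  minimize  7y1 + 8y2 + 18y3
  subject to:
    y1 + 3y3 >= 5
    y2 + y3 >= 2
    y1, y2, y3 >= 0

Solving the primal: x* = (3.3333, 8).
  primal value c^T x* = 32.6667.
Solving the dual: y* = (0, 0.3333, 1.6667).
  dual value b^T y* = 32.6667.
Strong duality: c^T x* = b^T y*. Confirmed.

32.6667


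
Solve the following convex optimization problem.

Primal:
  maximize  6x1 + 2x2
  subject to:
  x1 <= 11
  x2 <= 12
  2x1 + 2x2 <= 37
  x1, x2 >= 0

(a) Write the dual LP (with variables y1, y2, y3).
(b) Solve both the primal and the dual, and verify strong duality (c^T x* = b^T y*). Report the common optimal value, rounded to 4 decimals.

The standard primal-dual pair for 'max c^T x s.t. A x <= b, x >= 0' is:
  Dual:  min b^T y  s.t.  A^T y >= c,  y >= 0.

So the dual LP is:
  minimize  11y1 + 12y2 + 37y3
  subject to:
    y1 + 2y3 >= 6
    y2 + 2y3 >= 2
    y1, y2, y3 >= 0

Solving the primal: x* = (11, 7.5).
  primal value c^T x* = 81.
Solving the dual: y* = (4, 0, 1).
  dual value b^T y* = 81.
Strong duality: c^T x* = b^T y*. Confirmed.

81


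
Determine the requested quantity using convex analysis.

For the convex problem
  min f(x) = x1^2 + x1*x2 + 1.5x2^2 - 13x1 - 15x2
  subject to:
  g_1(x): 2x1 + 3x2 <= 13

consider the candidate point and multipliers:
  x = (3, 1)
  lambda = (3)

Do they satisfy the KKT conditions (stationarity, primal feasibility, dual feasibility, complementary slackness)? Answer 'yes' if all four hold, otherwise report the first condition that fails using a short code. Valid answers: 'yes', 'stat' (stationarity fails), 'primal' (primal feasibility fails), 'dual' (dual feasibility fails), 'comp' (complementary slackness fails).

Gradient of f: grad f(x) = Q x + c = (-6, -9)
Constraint values g_i(x) = a_i^T x - b_i:
  g_1((3, 1)) = -4
Stationarity residual: grad f(x) + sum_i lambda_i a_i = (0, 0)
  -> stationarity OK
Primal feasibility (all g_i <= 0): OK
Dual feasibility (all lambda_i >= 0): OK
Complementary slackness (lambda_i * g_i(x) = 0 for all i): FAILS

Verdict: the first failing condition is complementary_slackness -> comp.

comp


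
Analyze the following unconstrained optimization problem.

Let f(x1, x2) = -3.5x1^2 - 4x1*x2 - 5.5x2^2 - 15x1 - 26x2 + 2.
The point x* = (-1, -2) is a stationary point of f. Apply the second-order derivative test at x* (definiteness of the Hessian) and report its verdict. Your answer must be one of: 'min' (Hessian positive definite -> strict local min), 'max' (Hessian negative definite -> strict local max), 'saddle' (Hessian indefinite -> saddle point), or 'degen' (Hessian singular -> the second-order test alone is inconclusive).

Compute the Hessian H = grad^2 f:
  H = [[-7, -4], [-4, -11]]
Verify stationarity: grad f(x*) = H x* + g = (0, 0).
Eigenvalues of H: -13.4721, -4.5279.
Both eigenvalues < 0, so H is negative definite -> x* is a strict local max.

max


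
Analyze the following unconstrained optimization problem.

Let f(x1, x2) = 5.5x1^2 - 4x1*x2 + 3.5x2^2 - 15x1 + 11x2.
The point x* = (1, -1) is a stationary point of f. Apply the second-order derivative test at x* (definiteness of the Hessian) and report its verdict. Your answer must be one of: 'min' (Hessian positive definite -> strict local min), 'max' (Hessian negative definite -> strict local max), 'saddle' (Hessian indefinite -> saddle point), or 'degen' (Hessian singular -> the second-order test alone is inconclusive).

Compute the Hessian H = grad^2 f:
  H = [[11, -4], [-4, 7]]
Verify stationarity: grad f(x*) = H x* + g = (0, 0).
Eigenvalues of H: 4.5279, 13.4721.
Both eigenvalues > 0, so H is positive definite -> x* is a strict local min.

min


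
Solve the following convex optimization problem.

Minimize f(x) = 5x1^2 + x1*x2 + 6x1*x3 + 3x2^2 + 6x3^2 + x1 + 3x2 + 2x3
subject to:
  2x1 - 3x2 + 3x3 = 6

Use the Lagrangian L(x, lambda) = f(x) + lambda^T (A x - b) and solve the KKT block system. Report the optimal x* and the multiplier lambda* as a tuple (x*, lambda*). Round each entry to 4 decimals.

Form the Lagrangian:
  L(x, lambda) = (1/2) x^T Q x + c^T x + lambda^T (A x - b)
Stationarity (grad_x L = 0): Q x + c + A^T lambda = 0.
Primal feasibility: A x = b.

This gives the KKT block system:
  [ Q   A^T ] [ x     ]   [-c ]
  [ A    0  ] [ lambda ] = [ b ]

Solving the linear system:
  x*      = (0.374, -1.5903, 0.1603)
  lambda* = (-2.056)
  f(x*)   = 4.1298

x* = (0.374, -1.5903, 0.1603), lambda* = (-2.056)


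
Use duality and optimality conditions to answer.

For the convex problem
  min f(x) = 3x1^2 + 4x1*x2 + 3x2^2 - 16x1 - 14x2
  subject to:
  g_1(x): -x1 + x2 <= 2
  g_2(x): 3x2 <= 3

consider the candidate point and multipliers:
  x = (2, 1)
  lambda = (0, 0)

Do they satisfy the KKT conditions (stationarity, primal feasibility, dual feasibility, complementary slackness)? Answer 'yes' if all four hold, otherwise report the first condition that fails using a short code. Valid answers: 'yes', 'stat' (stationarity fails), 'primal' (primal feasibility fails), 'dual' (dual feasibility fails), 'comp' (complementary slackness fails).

Gradient of f: grad f(x) = Q x + c = (0, 0)
Constraint values g_i(x) = a_i^T x - b_i:
  g_1((2, 1)) = -3
  g_2((2, 1)) = 0
Stationarity residual: grad f(x) + sum_i lambda_i a_i = (0, 0)
  -> stationarity OK
Primal feasibility (all g_i <= 0): OK
Dual feasibility (all lambda_i >= 0): OK
Complementary slackness (lambda_i * g_i(x) = 0 for all i): OK

Verdict: yes, KKT holds.

yes
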